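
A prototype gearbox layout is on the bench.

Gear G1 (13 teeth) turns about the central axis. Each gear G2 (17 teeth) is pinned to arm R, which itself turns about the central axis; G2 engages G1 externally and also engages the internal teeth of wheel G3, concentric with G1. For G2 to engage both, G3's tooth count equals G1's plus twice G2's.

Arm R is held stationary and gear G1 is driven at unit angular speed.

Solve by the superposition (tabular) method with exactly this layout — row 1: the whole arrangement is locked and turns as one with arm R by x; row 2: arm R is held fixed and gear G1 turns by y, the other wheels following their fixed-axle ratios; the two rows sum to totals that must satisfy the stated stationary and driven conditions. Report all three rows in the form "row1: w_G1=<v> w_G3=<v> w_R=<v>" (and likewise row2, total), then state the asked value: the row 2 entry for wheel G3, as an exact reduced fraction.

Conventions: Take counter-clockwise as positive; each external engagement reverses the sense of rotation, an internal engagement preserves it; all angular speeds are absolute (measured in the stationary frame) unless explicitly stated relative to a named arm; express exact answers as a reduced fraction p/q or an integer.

recognized (axles ride arm R): planetary set, 13/17/47 teeth
row 1: whole set turns with the arm by x
row 2: sun turns y, ring = −(13/47)·y, arm 0
boundary: total ω_arm = x = 0 and total ω_sun = x + y = 1  ⇒  y = 1, x = 0
row 2 ring = −(13/47)·1 = -13/47
totals (row 1 + row 2): sun 0 + 1 = 1, ring 0 + (-13/47) = -13/47, arm 0 + 0 = 0
asked cell (row2, ring) = -13/47

row1: w_G1=0 w_G3=0 w_R=0
row2: w_G1=1 w_G3=-13/47 w_R=0
total: w_G1=1 w_G3=-13/47 w_R=0
asked value: -13/47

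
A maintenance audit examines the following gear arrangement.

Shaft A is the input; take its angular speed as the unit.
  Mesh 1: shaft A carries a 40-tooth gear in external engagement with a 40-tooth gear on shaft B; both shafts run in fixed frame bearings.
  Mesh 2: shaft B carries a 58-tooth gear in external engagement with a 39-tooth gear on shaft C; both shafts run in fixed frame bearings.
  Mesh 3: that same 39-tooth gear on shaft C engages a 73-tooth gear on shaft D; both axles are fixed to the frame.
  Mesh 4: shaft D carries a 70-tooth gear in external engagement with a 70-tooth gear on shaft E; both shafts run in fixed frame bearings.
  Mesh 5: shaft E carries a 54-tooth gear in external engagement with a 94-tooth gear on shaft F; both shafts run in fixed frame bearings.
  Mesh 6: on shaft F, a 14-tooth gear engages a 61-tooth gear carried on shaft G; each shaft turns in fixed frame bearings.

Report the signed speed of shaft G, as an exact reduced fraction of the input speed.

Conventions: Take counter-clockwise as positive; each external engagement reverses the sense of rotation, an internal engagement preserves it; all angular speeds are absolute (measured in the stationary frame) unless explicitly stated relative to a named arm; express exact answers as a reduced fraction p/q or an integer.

6-mesh fixed-axis compound train (all bearings frame-fixed)
mesh 1 [40T→40T]: |ω|/ω_in = 1×40/40 = 1, sense flips to −
mesh 2 [58T→39T]: |ω|/ω_in = 1×58/39 = 58/39, sense flips to +
mesh 3 [39T→73T]: |ω|/ω_in = (58/39)×39/73 = 58/73, sense flips to −
mesh 4 [70T→70T]: |ω|/ω_in = (58/73)×70/70 = 58/73, sense flips to +
mesh 5 [54T→94T]: |ω|/ω_in = (58/73)×54/94 = 1566/3431, sense flips to −
mesh 6 [14T→61T]: |ω|/ω_in = (1566/3431)×14/61 = 21924/209291, sense flips to +
signed output speed (× input speed) = 21924/209291

21924/209291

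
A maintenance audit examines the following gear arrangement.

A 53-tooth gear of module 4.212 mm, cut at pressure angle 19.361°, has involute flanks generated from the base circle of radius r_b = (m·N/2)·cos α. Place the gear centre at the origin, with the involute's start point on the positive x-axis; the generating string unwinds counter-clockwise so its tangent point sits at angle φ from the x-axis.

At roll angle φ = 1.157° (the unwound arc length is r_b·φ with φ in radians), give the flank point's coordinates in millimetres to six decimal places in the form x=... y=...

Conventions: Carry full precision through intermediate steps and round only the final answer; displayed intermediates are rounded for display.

topology: single-mesh involute geometry — m = 4.212, N = 53
pitch radius r_p = m·N/2 = 4.212·53/2 = 111.618000
base radius r_b = r_p·cos α = 111.618000·cos 19.361° = 105.305839
roll angle φ = 1.157° = 0.02019346 rad
x = r_b·(cos φ + φ·sin φ) = 105.327307
y = r_b·(sin φ − φ·cos φ) = 0.000289

x=105.327307 y=0.000289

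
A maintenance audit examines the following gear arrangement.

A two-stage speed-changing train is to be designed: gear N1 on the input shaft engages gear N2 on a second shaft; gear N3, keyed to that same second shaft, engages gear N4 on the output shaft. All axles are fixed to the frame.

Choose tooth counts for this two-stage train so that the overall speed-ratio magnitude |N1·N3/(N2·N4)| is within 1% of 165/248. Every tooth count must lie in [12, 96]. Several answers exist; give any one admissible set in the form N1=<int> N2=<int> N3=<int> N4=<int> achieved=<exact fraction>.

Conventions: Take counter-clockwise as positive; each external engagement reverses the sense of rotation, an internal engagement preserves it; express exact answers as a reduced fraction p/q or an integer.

N1=15 N2=16 N3=22 N4=31 achieved=165/248

class = fixed-axis compound train [2-stage, 165/248 wanted]
target = 165/248 in lowest terms: an exact hit needs N1·N3 = k·165 and N2·N4 = k·248 for one integer k, every count in [12, 96]; additionally prefer no 1:1 stage (N1 ≠ N2, N3 ≠ N4)
k = 1: no 1:1-free in-range split of k·165 and k·248 into factor pairs; take k = 2
k = 2: N1·N3 = 330 = 15·22, N2·N4 = 496 = 16·31
achieved = 15·22/(16·31) = 165/248; |achieved − target| = 0 ≤ 33/4960 ✓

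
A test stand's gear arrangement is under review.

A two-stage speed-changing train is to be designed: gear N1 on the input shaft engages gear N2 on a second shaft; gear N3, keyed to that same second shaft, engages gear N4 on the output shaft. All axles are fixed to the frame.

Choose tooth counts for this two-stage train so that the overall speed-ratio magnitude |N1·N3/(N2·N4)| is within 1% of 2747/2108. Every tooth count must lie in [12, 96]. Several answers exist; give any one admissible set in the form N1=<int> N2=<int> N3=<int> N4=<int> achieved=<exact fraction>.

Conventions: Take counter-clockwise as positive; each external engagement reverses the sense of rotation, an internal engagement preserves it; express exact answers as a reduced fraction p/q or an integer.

2-stage fixed-axis compound train for ratio 2747/2108
target = 2747/2108 in lowest terms: an exact hit needs N1·N3 = k·2747 and N2·N4 = k·2108 for one integer k, every count in [12, 96]; additionally prefer no 1:1 stage (N1 ≠ N2, N3 ≠ N4)
k = 1: N1·N3 = 2747 = 41·67, N2·N4 = 2108 = 31·68
achieved = 41·67/(31·68) = 2747/2108; |achieved − target| = 0 ≤ 2747/210800 ✓

N1=41 N2=31 N3=67 N4=68 achieved=2747/2108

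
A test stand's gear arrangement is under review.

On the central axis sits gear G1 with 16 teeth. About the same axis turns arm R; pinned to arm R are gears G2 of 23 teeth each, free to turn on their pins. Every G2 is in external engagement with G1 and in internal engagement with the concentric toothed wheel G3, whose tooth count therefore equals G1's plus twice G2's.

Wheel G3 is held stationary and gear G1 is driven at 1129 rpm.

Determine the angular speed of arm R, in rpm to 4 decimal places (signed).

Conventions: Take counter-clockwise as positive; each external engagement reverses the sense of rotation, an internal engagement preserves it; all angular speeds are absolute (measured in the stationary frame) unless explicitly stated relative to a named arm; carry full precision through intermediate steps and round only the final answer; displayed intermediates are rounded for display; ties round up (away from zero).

class = planetary set [G3 = 16+2·23 = 62; Willis about the carrier]
normalise by the input: solve with ω_sun = 1, then scale by 1129 rpm
ring teeth: 16 + 2·23 = 62
16(ω_sun−ω_arm) = −62(ω_ring−ω_arm),  ω_ring = 0, ω_sun = 1
16(1−ω_arm) = −62(0−ω_arm)  ⇒  78·ω_arm = 16  ⇒  ω_arm = 8/39
scale: ω_arm = 8/39 × 1129 rpm = +231.5897 rpm

+231.5897 rpm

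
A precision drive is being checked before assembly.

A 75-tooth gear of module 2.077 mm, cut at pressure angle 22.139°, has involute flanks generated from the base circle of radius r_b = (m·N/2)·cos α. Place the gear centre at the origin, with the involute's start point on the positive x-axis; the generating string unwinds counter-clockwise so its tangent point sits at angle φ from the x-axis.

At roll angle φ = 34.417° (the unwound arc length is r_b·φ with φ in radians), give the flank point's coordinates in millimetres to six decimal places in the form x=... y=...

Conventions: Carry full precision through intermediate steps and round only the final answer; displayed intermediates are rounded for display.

x=84.010217 y=5.026713

recognized (one wheel, involute flank): single-mesh tooth geometry, m = 2.077, N = 75
pitch radius r_p = m·N/2 = 2.077·75/2 = 77.887500
base radius r_b = r_p·cos α = 77.887500·cos 22.139° = 72.145036
roll angle φ = 34.417° = 0.60068997 rad
x = r_b·(cos φ + φ·sin φ) = 84.010217
y = r_b·(sin φ − φ·cos φ) = 5.026713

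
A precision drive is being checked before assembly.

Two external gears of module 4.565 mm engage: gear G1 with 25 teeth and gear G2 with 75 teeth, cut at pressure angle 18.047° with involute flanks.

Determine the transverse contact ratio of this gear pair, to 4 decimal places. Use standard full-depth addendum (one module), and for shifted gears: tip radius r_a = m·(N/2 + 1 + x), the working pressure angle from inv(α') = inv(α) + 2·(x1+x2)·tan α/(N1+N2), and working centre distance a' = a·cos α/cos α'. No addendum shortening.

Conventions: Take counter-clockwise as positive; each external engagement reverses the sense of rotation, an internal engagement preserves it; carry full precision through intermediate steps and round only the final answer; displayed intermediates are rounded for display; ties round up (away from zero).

1.8204

topology: single-mesh involute geometry — m = 4.565, 25T/75T pair
base radii: r_b1 = 54.255180, r_b2 = 162.765539
tip radii: r_a1 = 61.627500, r_a2 = 175.752500
no profile shift: α' = α, a' = a
action lengths: √(r_a1²−r_b1²) = 29.228826, √(r_a2²−r_b2²) = 66.304756
base pitch p_b = π·m·cos α = 13.635814
CR = (29.228826 + 66.304756 − 228.250000·sin 18.04700°)/13.635814 = 1.820383
contact ratio ≈ 1.8204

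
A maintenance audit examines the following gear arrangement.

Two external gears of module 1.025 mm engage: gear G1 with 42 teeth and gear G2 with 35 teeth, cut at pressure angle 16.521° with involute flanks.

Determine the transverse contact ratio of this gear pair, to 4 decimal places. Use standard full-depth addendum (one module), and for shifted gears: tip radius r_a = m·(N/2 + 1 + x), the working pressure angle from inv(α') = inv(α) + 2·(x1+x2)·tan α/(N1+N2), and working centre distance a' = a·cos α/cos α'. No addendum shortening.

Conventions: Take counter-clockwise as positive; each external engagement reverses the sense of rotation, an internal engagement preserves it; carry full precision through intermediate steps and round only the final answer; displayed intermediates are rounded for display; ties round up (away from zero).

1.8979

single-mesh involute tooth geometry (42T engaging 35T at module 1.025)
base radii: r_b1 = 20.636353, r_b2 = 17.196961
tip radii: r_a1 = 22.550000, r_a2 = 18.962500
no profile shift: α' = α, a' = a
action lengths: √(r_a1²−r_b1²) = 9.090844, √(r_a2²−r_b2²) = 7.990053
base pitch p_b = π·m·cos α = 3.087191
CR = (9.090844 + 7.990053 − 39.462500·sin 16.52100°)/3.087191 = 1.897866
contact ratio ≈ 1.8979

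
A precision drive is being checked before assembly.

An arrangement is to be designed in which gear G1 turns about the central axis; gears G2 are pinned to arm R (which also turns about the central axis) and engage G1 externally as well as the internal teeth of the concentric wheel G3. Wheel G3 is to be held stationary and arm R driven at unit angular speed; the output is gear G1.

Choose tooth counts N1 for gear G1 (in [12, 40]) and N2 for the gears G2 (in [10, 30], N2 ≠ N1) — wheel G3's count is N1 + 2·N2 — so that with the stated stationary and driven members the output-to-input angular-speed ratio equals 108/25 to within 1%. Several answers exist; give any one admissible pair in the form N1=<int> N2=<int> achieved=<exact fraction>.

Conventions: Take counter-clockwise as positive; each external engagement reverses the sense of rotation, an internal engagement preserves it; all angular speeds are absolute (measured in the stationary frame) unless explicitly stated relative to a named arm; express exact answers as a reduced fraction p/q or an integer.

class = planetary set [ratio 108/25 wanted; Willis about the carrier]
Willis with ω_ring = 0: ω_sun/ω_arm = (N1+N3)/N1; set equal to 108/25  ⇒  N3/N1 = 108/25 − 1 = 83/25
N3 = N1 + 2·N2  ⇒  N2/N1 = (N3/N1 − 1)/2 = (83/25 − 1)/2 = 29/25
smallest multiple with N1 ≥ 12 and N2 ≥ 10: k = 1  ⇒  N1 = 1·25 = 25, N2 = 1·29 = 29 (N1 ≤ 40, N2 ≤ 30, N2 ≠ N1 ✓), N3 = 25 + 2·29 = 83
check: (N1+N3)/N1 with N1 = 25, N3 = 83 gives 108/25; |achieved − target| = 0 ≤ 27/625 ✓

N1=25 N2=29 achieved=108/25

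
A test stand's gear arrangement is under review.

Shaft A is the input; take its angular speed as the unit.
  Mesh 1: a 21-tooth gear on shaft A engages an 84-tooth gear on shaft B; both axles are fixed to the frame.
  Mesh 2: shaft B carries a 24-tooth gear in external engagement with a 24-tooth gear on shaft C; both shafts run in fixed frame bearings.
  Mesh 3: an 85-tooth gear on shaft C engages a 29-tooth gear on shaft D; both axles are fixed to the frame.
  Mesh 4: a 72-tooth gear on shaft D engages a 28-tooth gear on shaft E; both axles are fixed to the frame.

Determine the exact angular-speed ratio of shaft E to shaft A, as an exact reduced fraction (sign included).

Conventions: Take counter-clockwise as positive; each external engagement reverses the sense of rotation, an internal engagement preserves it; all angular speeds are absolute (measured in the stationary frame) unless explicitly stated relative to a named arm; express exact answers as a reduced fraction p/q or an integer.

765/406

class = fixed-axis compound train [4 meshes; 4 ratios multiply, 4 sense flips]
mesh 1 [21T→84T]: running ratio 1/4, sense −
mesh 2 [24T→24T]: running ratio 1/4, sense +
mesh 3 [85T→29T]: running ratio 85/116, sense −
mesh 4 [72T→28T]: running ratio 765/406, sense +
ω_out/ω_in = 765/406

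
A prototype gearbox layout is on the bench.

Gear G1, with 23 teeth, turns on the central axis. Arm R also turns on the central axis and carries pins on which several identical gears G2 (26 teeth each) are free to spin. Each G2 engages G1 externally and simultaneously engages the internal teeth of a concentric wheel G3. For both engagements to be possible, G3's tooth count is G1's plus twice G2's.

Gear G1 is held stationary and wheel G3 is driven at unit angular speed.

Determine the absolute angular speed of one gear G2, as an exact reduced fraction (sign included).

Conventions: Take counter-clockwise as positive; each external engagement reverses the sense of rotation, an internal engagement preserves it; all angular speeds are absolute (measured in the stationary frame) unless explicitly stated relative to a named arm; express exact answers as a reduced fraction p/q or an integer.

planetary set (23T centre, 26T on arm, 75T internal) — Willis relation
ring teeth: 23 + 2·26 = 75
23(ω_sun−ω_arm) = −75(ω_ring−ω_arm),  ω_sun = 0, ω_ring = 1
23(0−ω_arm) = −75(1−ω_arm)  ⇒  98·ω_arm = 75  ⇒  ω_arm = 75/98
sun–planet mesh: 23·(0−75/98) = −26·(ω_p−ω_arm)  ⇒  ω_p−ω_arm = 1725/2548
ω_p = 75/98 + 1725/2548 = 75/52
exact speed ratio = 75/52

75/52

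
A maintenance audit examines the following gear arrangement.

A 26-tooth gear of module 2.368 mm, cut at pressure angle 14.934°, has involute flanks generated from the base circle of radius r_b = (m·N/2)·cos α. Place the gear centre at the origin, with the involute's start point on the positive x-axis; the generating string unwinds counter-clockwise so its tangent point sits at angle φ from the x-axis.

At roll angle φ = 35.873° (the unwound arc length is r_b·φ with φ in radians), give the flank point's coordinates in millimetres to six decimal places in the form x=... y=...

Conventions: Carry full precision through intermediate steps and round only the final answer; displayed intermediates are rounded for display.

topology: single-mesh involute geometry — m = 2.368, N = 26
pitch radius r_p = m·N/2 = 2.368·26/2 = 30.784000
base radius r_b = r_p·cos α = 30.784000·cos 14.934° = 29.744219
roll angle φ = 35.873° = 0.62610196 rad
x = r_b·(cos φ + φ·sin φ) = 35.015124
y = r_b·(sin φ − φ·cos φ) = 2.339352

x=35.015124 y=2.339352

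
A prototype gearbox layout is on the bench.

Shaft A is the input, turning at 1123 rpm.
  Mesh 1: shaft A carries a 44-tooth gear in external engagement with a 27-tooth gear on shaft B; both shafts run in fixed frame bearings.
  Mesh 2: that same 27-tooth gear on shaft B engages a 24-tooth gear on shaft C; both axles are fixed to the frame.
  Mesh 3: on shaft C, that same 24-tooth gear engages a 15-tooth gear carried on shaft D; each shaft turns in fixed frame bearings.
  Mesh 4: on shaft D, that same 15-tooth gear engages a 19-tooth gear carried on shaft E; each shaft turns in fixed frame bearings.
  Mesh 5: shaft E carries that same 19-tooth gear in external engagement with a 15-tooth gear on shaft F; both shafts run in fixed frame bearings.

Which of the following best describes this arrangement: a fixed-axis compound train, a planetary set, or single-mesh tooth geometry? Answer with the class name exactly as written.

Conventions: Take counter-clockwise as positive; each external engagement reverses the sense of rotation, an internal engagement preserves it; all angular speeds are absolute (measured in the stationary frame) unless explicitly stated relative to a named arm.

fixed-axis compound train

recognized (6 fixed axles, 5 meshes): fixed-axis compound train
classification: fixed-axis compound train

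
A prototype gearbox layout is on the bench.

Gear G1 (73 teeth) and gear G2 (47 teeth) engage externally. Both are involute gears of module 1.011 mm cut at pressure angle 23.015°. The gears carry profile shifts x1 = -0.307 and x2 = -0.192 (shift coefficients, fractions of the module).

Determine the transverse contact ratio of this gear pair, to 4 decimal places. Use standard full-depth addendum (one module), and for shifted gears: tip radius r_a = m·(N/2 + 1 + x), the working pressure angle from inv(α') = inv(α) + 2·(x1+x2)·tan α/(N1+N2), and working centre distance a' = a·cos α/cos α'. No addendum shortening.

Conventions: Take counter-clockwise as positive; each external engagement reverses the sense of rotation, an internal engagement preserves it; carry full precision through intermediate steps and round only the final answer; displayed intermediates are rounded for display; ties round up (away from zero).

class = single-mesh tooth geometry [involute pair 73T × 47T, m = 1.011]
base radii: r_b1 = 33.964234, r_b2 = 21.867383
tip radii: r_a1 = 37.602123, r_a2 = 24.575388
inv(α') = inv(23.015°) + 2·(-0.307-0.192)·tan α/(73+47) = 0.01956351  ⇒  α' = 21.82640°
a' = a·cos α / cos α' = 60.6600·cos 23.015°/cos 21.82640° = 60.142992
action lengths: √(r_a1²−r_b1²) = 16.135379, √(r_a2²−r_b2²) = 11.214599
base pitch p_b = π·m·cos α = 2.923337
CR = (16.135379 + 11.214599 − 60.142992·sin 21.82640°)/2.923337 = 1.706637
contact ratio ≈ 1.7066

1.7066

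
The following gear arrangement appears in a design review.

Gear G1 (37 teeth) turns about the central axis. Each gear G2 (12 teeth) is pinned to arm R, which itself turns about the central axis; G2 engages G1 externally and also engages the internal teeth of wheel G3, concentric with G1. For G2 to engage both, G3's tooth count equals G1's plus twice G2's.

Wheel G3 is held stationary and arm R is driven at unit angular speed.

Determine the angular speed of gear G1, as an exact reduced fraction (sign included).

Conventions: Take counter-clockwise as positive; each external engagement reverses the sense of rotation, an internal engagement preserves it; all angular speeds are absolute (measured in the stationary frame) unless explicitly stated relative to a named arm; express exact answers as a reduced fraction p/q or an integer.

recognized (axles ride arm R): planetary set, 37/12/61 teeth
ring teeth: 37 + 2·12 = 61
37(ω_sun−ω_arm) = −61(ω_ring−ω_arm),  ω_ring = 0, ω_arm = 1
ω_sun = 1 − (61/37)(0−1) = 98/37
exact speed ratio = 98/37

98/37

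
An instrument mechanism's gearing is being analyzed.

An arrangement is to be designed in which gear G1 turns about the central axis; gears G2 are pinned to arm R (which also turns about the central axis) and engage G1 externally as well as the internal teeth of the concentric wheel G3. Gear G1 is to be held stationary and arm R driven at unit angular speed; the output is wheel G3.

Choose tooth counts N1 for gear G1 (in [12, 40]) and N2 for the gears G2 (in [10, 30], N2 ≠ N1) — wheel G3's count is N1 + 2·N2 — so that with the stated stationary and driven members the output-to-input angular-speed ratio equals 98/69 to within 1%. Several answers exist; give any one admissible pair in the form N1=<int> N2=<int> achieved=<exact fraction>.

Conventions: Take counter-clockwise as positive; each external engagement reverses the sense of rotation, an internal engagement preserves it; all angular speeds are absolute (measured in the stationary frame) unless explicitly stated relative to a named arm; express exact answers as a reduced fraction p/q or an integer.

N1=29 N2=20 achieved=98/69

design class (target 98/69): planetary set
Willis with ω_sun = 0: ω_ring/ω_arm = (N1+N3)/N3; set equal to 98/69  ⇒  N3/N1 = 1/(98/69 − 1) = 69/29
N3 = N1 + 2·N2  ⇒  N2/N1 = (N3/N1 − 1)/2 = (69/29 − 1)/2 = 20/29
smallest multiple with N1 ≥ 12 and N2 ≥ 10: k = 1  ⇒  N1 = 1·29 = 29, N2 = 1·20 = 20 (N1 ≤ 40, N2 ≤ 30, N2 ≠ N1 ✓), N3 = 29 + 2·20 = 69
check: (N1+N3)/N3 with N1 = 29, N3 = 69 gives 98/69; |achieved − target| = 0 ≤ 49/3450 ✓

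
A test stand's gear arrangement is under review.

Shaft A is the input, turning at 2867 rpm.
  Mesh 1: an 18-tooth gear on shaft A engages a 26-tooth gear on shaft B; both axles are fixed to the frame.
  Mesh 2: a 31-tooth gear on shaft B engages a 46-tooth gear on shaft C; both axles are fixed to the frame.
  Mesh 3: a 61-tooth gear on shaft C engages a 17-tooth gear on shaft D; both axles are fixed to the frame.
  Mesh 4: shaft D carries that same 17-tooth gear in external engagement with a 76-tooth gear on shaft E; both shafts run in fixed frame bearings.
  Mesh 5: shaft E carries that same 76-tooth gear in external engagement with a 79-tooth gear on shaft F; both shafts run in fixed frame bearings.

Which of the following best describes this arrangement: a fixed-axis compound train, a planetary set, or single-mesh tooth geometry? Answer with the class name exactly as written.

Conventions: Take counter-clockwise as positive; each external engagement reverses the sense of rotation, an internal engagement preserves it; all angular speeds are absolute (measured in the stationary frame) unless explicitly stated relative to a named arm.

fixed-axis compound train

class = fixed-axis compound train [5 meshes; 5 ratios multiply, 5 sense flips]
classification: fixed-axis compound train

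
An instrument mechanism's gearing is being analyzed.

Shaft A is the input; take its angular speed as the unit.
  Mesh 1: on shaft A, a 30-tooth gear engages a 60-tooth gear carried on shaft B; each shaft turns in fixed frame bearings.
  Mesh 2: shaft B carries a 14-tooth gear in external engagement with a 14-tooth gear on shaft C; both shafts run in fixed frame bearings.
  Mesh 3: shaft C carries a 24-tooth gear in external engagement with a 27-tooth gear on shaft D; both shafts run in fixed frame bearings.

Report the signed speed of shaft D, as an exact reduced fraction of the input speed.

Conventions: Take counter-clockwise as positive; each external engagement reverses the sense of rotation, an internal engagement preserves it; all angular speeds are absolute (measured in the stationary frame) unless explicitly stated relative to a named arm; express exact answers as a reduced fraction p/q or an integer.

3-mesh fixed-axis compound train (all bearings frame-fixed)
mesh 1 [30T→60T]: |ω|/ω_in = 1×30/60 = 1/2, sense flips to −
mesh 2 [14T→14T]: |ω|/ω_in = (1/2)×14/14 = 1/2, sense flips to +
mesh 3 [24T→27T]: |ω|/ω_in = (1/2)×24/27 = 4/9, sense flips to −
signed output speed (× input speed) = -4/9

-4/9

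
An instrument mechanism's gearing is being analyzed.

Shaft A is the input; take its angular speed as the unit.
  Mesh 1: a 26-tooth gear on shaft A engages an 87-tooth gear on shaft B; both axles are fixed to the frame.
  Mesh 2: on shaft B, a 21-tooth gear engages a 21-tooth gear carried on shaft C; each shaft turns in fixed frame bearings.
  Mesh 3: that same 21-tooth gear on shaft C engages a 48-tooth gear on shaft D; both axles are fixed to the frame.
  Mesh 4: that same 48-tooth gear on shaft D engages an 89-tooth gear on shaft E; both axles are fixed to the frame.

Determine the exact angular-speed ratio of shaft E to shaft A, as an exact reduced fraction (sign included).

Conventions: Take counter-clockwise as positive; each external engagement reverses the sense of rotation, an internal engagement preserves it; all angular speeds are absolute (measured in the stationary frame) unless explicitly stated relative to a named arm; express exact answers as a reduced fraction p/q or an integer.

class = fixed-axis compound train [4 meshes; 4 ratios multiply, 4 sense flips]
mesh 1 [26T→87T]: running ratio 26/87, sense −
mesh 2 [21T→21T]: running ratio 26/87, sense +
mesh 3 [21T→48T]: running ratio 91/696, sense −
mesh 4 [48T→89T]: running ratio 182/2581, sense +
ω_out/ω_in = 182/2581

182/2581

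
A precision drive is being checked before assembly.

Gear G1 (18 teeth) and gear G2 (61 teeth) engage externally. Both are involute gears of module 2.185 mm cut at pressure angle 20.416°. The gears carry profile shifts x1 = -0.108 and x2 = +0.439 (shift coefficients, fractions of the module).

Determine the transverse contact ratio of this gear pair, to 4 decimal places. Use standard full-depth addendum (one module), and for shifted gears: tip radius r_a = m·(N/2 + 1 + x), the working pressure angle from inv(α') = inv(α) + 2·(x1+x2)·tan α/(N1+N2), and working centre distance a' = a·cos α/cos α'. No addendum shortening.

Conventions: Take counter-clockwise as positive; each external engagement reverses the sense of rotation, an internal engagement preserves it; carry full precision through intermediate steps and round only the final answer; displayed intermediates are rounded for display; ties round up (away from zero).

1.6104

single-mesh involute tooth geometry (18T engaging 61T at module 2.185)
base radii: r_b1 = 18.429735, r_b2 = 62.456326
tip radii: r_a1 = 21.614020, r_a2 = 69.786715
inv(α') = inv(20.416°) + 2·(-0.108+0.439)·tan α/(18+61) = 0.01900722  ⇒  α' = 21.62567°
a' = a·cos α / cos α' = 86.3075·cos 20.416°/cos 21.62567° = 87.010611
action lengths: √(r_a1²−r_b1²) = 11.292064, √(r_a2²−r_b2²) = 31.135076
base pitch p_b = π·m·cos α = 6.433191
CR = (11.292064 + 31.135076 − 87.010611·sin 21.62567°)/6.433191 = 1.610422
contact ratio ≈ 1.6104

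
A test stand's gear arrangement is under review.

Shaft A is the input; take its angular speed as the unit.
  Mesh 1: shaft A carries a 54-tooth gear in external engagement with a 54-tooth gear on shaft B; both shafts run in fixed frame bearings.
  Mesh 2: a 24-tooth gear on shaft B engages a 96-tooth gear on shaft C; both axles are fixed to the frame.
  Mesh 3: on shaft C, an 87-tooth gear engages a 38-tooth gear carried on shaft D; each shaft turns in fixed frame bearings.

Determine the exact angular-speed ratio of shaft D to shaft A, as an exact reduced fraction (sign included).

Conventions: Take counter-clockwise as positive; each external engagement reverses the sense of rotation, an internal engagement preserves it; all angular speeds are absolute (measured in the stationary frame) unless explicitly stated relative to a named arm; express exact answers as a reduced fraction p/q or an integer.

-87/152

class = fixed-axis compound train [3 meshes; 3 ratios multiply, 3 sense flips]
mesh 1 [54T→54T]: running ratio 1, sense −
mesh 2 [24T→96T]: running ratio 1/4, sense +
mesh 3 [87T→38T]: running ratio 87/152, sense −
ω_out/ω_in = -87/152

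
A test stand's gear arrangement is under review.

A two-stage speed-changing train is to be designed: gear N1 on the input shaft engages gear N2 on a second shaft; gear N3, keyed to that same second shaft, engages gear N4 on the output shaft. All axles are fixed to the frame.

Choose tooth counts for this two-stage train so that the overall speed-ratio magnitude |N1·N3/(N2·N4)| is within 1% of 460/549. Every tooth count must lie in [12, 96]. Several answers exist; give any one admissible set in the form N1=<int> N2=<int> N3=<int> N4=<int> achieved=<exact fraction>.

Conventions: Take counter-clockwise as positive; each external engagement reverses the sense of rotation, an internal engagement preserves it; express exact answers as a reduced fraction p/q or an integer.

design class (target 460/549): fixed-axis compound train
target = 460/549 in lowest terms: an exact hit needs N1·N3 = k·460 and N2·N4 = k·549 for one integer k, every count in [12, 96]; additionally prefer no 1:1 stage (N1 ≠ N2, N3 ≠ N4)
k = 1: no 1:1-free in-range split of k·460 and k·549 into factor pairs; take k = 2
k = 2: N1·N3 = 920 = 20·46, N2·N4 = 1098 = 18·61
achieved = 20·46/(18·61) = 460/549; |achieved − target| = 0 ≤ 23/2745 ✓

N1=20 N2=18 N3=46 N4=61 achieved=460/549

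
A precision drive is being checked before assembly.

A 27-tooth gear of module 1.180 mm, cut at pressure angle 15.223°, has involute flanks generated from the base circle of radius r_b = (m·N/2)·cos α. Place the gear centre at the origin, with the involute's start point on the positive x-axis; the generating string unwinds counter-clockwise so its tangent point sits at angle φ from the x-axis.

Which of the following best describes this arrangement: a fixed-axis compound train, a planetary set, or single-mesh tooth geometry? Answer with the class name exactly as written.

topology: single-mesh involute geometry — m = 1.180, N = 27
classification: single-mesh tooth geometry

single-mesh tooth geometry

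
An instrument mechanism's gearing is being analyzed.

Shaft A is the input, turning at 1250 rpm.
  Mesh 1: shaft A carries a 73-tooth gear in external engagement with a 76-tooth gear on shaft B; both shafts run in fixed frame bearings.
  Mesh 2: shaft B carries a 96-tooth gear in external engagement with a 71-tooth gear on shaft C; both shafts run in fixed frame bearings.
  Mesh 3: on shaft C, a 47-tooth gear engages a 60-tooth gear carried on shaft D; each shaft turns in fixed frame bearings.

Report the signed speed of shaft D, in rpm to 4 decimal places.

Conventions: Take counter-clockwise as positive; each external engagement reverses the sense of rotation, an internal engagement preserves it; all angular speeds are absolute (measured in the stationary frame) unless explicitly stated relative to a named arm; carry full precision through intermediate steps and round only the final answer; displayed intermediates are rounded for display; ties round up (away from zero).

-1271.6827 rpm

3-mesh fixed-axis compound train (all bearings frame-fixed)
mesh 1 [73T→76T]: ω = 1250.0000×73/76 = 1200.6579 rpm, sense flips to −
mesh 2 [96T→71T]: ω = 1200.6579×96/71 = 1623.4248 rpm, sense flips to +
mesh 3 [47T→60T]: ω = 1623.4248×47/60 = 1271.6827 rpm, sense flips to −
signed output speed = -1271.6827 rpm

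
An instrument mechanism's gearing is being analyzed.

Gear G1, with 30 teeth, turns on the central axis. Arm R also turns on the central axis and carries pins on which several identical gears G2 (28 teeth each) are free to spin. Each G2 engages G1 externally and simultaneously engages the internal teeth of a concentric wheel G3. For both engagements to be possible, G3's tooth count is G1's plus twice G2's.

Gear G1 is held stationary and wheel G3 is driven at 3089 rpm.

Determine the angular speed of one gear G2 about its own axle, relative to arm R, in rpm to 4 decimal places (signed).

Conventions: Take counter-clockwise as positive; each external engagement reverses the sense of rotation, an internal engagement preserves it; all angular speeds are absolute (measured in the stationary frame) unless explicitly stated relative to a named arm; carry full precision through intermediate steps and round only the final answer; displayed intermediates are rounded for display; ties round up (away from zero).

class = planetary set [G3 = 30+2·28 = 86; Willis about the carrier]
normalise by the input: solve with ω_ring = 1, then scale by 3089 rpm
ring teeth: 30 + 2·28 = 86
30(ω_sun−ω_arm) = −86(ω_ring−ω_arm),  ω_sun = 0, ω_ring = 1
30(0−ω_arm) = −86(1−ω_arm)  ⇒  116·ω_arm = 86  ⇒  ω_arm = 43/58
sun–planet mesh: 30·(0−43/58) = −28·(ω_p−ω_arm)  ⇒  ω_p−ω_arm = 645/812
scale: ω_p−ω_arm = 645/812 × 3089 rpm = +2453.7007 rpm

+2453.7007 rpm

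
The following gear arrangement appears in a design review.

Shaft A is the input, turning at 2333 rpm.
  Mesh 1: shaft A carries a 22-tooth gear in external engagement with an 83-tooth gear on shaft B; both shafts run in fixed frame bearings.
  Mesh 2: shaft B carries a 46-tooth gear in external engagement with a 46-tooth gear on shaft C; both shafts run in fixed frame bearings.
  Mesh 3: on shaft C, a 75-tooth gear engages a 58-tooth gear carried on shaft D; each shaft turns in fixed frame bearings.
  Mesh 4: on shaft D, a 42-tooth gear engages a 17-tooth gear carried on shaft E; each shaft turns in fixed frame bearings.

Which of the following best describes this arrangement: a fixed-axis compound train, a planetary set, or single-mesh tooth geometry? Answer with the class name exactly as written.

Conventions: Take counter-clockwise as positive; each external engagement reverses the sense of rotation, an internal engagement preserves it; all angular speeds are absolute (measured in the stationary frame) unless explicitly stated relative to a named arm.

topology: fixed-axis compound train — 4 meshes, A→E
classification: fixed-axis compound train

fixed-axis compound train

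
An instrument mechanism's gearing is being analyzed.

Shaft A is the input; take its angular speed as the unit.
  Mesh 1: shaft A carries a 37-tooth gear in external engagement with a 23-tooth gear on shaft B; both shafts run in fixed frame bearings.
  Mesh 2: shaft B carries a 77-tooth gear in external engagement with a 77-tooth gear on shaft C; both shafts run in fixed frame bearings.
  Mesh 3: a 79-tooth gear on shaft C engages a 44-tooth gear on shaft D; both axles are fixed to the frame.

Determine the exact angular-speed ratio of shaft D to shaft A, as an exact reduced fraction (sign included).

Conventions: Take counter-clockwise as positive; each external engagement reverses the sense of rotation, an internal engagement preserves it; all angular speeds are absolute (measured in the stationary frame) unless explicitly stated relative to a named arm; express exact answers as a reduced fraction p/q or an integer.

class = fixed-axis compound train [3 meshes; 3 ratios multiply, 3 sense flips]
mesh 1 [37T→23T]: running ratio 37/23, sense −
mesh 2 [77T→77T]: running ratio 37/23, sense +
mesh 3 [79T→44T]: running ratio 2923/1012, sense −
ω_out/ω_in = -2923/1012

-2923/1012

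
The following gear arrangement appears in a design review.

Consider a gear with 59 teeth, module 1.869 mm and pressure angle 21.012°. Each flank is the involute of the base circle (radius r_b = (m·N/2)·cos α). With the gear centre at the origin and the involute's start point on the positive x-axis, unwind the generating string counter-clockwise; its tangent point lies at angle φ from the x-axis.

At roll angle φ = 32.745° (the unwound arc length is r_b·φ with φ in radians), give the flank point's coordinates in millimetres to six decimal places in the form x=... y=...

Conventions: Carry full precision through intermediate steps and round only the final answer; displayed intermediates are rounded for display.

single-mesh involute tooth geometry (59T wheel at module 1.869)
pitch radius r_p = m·N/2 = 1.869·59/2 = 55.135500
base radius r_b = r_p·cos α = 55.135500·cos 21.012° = 51.469284
roll angle φ = 32.745° = 0.57150806 rad
x = r_b·(cos φ + φ·sin φ) = 59.200771
y = r_b·(sin φ − φ·cos φ) = 3.099147

x=59.200771 y=3.099147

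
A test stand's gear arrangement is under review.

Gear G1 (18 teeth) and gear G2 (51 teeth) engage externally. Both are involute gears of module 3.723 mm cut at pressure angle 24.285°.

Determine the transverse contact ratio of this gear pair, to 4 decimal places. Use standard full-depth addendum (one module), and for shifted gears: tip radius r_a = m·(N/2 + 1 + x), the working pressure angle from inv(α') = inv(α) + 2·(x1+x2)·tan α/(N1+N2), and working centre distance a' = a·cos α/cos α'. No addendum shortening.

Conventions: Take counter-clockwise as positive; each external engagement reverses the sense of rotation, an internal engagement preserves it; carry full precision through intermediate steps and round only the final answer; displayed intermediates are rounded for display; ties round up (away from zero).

1.4866

class = single-mesh tooth geometry [involute pair 18T × 51T, m = 3.723]
base radii: r_b1 = 30.541998, r_b2 = 86.535662
tip radii: r_a1 = 37.230000, r_a2 = 98.659500
no profile shift: α' = α, a' = a
action lengths: √(r_a1²−r_b1²) = 21.289886, √(r_a2²−r_b2²) = 47.384345
base pitch p_b = π·m·cos α = 10.661169
CR = (21.289886 + 47.384345 − 128.443500·sin 24.28500°)/10.661169 = 1.486566
contact ratio ≈ 1.4866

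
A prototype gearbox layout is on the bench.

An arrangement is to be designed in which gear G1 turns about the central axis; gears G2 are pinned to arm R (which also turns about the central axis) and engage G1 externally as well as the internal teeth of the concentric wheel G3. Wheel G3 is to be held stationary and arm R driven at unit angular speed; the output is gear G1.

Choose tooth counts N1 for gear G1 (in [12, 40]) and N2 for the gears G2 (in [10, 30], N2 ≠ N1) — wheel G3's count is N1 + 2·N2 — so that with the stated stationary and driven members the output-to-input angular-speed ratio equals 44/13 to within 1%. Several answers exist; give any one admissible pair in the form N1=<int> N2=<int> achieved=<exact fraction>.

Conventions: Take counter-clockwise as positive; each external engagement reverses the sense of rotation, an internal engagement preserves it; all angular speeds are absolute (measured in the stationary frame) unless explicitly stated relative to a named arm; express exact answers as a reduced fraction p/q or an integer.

N1=26 N2=18 achieved=44/13

topology: planetary set — design target 44/13, arm = carrier (Willis)
Willis with ω_ring = 0: ω_sun/ω_arm = (N1+N3)/N1; set equal to 44/13  ⇒  N3/N1 = 44/13 − 1 = 31/13
N3 = N1 + 2·N2  ⇒  N2/N1 = (N3/N1 − 1)/2 = (31/13 − 1)/2 = 9/13
smallest multiple with N1 ≥ 12 and N2 ≥ 10: k = 2  ⇒  N1 = 2·13 = 26, N2 = 2·9 = 18 (N1 ≤ 40, N2 ≤ 30, N2 ≠ N1 ✓), N3 = 26 + 2·18 = 62
check: (N1+N3)/N1 with N1 = 26, N3 = 62 gives 44/13; |achieved − target| = 0 ≤ 11/325 ✓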